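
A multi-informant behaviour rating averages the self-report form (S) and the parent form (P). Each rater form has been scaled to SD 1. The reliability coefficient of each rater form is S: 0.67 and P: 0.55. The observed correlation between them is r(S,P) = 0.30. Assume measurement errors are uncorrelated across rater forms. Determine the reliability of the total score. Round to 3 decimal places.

Var(S+P) = 2 + 2·[0.30] = 2 + 0.6 = 2.6.
Under uncorrelated errors the observed covariances equal the true-score covariances, so only the own-variance terms attenuate.
True-score variance = [0.67 + 0.55] + 0.6 = 1.22 + 0.6 = 1.82.
Reliability = 1.82 / 2.6 = 0.700.

0.700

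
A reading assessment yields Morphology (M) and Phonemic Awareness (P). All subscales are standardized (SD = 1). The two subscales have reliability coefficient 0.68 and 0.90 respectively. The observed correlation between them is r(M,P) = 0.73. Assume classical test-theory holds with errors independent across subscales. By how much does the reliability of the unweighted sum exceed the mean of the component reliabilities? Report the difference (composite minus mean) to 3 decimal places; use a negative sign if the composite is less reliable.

Var(sum) = 2 + 1.46 = 3.46; true-score variance = 1.58 + 1.46 = 3.04; composite reliability = 0.8786.
Mean component reliability = 0.7900.
Difference = 0.8786 − 0.7900 = 0.089.

0.089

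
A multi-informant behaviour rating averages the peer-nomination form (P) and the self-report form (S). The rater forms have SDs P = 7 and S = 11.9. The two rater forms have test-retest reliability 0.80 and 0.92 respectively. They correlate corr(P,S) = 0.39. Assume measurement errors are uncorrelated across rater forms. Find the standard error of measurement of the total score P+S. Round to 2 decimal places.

Var(total) = 190.61 + 64.974 = 255.584.
True-score variance = 169.481 + 64.974 = 234.455, so reliability = 0.9173.
Error variance = 255.584 − 234.455 = 21.1288; SEM = √21.1288 = 4.60.

4.60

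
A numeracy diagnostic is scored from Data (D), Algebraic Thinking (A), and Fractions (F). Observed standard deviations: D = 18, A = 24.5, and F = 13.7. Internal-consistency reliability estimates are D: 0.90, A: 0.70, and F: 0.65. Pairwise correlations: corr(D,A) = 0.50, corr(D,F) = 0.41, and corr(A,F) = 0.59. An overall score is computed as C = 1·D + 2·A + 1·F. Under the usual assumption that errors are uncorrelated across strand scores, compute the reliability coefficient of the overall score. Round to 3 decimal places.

0.829

Var(C) = 18² + 2²·24.5² + 13.7² + 2·[2·18·24.5·0.50 + 18·13.7·0.41 + 2·24.5·13.7·0.59] = 2912.69 + 1876.35 = 4789.04.
Because errors are independent across components, Cov(Tᵢ,Tⱼ) = Cov(Xᵢ,Xⱼ); the off-diagonal part of the true-score variance is the same as above.
True-score variance = [18²·0.90 + 2²·24.5²·0.70 + 13.7²·0.65] + 1876.35 = 2094.3 + 1876.35 = 3970.64.
Reliability = 3970.64 / 4789.04 = 0.829.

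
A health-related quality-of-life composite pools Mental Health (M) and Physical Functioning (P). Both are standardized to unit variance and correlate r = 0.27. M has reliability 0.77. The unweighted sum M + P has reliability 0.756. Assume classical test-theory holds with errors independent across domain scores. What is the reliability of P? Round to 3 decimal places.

Var(M+P) = 2 + 2·0.27 = 2.540.
True-score variance = ρ_M + ρ_P + 2·0.27, so 0.756 = (0.77 + ρ_P + 0.54) / 2.540.
ρ_P = 0.756·2.540 − 0.77 − 0.54 = 0.610.

0.610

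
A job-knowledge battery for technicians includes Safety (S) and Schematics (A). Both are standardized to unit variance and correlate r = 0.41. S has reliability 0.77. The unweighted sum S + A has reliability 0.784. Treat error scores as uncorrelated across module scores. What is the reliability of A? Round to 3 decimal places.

0.621

Var(S+A) = 2 + 2·0.41 = 2.820.
True-score variance = ρ_S + ρ_A + 2·0.41, so 0.784 = (0.77 + ρ_A + 0.82) / 2.820.
ρ_A = 0.784·2.820 − 0.77 − 0.82 = 0.621.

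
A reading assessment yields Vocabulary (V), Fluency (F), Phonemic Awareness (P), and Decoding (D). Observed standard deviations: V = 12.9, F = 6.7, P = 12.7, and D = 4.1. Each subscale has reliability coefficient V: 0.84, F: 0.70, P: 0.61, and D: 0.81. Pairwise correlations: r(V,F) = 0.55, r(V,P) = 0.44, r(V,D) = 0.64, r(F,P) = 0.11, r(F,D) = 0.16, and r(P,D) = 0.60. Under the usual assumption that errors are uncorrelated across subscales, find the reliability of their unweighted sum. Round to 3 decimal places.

0.865

Var(V+F+P+D) = 12.9² + 6.7² + 12.7² + 4.1² + 2·[12.9·6.7·0.55 + 12.9·12.7·0.44 + 12.9·4.1·0.64 + 6.7·12.7·0.11 + 6.7·4.1·0.16 + 12.7·4.1·0.60] = 389.4 + 396.937 = 786.337.
Because errors are independent across components, Cov(Tᵢ,Tⱼ) = Cov(Xᵢ,Xⱼ); the off-diagonal part of the true-score variance is the same as above.
True-score variance = [12.9²·0.84 + 6.7²·0.70 + 12.7²·0.61 + 4.1²·0.81] + 396.937 = 283.21 + 396.937 = 680.147.
Reliability = 680.147 / 786.337 = 0.865.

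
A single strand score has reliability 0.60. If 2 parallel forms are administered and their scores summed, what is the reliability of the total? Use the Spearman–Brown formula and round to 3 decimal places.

ρ_k = kρ / (1 + (k−1)ρ) = 2·0.60 / (1 + 1·0.60) = 1.200 / 1.600 = 0.750.

0.750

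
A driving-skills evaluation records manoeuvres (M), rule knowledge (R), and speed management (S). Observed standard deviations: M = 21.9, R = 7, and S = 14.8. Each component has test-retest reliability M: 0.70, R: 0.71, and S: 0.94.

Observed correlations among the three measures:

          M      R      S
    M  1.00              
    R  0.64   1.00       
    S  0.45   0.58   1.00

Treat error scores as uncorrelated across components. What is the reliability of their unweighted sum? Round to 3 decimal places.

Var(M+R+S) = 21.9² + 7² + 14.8² + 2·[21.9·7·0.64 + 21.9·14.8·0.45 + 7·14.8·0.58] = 747.65 + 608.108 = 1355.76.
Under uncorrelated errors the observed covariances equal the true-score covariances, so only the own-variance terms attenuate.
True-score variance = [21.9²·0.70 + 7²·0.71 + 14.8²·0.94] + 608.108 = 576.415 + 608.108 = 1184.52.
Reliability = 1184.52 / 1355.76 = 0.874.

0.874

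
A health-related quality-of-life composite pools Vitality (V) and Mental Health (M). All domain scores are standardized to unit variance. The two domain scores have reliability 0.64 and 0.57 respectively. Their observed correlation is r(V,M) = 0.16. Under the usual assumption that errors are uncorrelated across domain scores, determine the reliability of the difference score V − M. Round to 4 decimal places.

0.5298

Var(V−M) = 1 + 1 − 2·0.16 = 2 − 0.32 = 1.68.
Because errors are independent across components, Cov(Tᵢ,Tⱼ) = Cov(Xᵢ,Xⱼ); the off-diagonal part of the true-score variance is the same as above.
True-score variance = [0.64 + 0.57] − 0.32 = 1.21 − 0.32 = 0.89.
Reliability = 0.89 / 1.68 = 0.5298.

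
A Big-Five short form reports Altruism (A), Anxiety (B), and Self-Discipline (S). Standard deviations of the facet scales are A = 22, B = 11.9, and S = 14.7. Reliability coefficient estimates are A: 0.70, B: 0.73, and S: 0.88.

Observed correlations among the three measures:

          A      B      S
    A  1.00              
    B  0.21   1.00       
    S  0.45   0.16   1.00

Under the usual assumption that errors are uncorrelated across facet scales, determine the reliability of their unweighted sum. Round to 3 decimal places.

Var(A+B+S) = 22² + 11.9² + 14.7² + 2·[22·11.9·0.21 + 22·14.7·0.45 + 11.9·14.7·0.16] = 841.7 + 456.994 = 1298.69.
Because errors are independent across components, Cov(Tᵢ,Tⱼ) = Cov(Xᵢ,Xⱼ); the off-diagonal part of the true-score variance is the same as above.
True-score variance = [22²·0.70 + 11.9²·0.73 + 14.7²·0.88] + 456.994 = 632.334 + 456.994 = 1089.33.
Reliability = 1089.33 / 1298.69 = 0.839.

0.839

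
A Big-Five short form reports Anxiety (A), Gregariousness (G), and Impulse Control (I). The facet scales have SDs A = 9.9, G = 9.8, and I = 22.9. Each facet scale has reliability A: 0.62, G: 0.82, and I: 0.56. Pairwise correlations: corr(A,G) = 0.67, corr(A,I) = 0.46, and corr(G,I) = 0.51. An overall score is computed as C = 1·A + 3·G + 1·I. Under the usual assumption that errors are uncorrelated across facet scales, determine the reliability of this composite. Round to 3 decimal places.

Var(C) = 9.9² + 3²·9.8² + 22.9² + 2·[3·9.9·9.8·0.67 + 9.9·22.9·0.46 + 3·9.8·22.9·0.51] = 1486.78 + 1285.32 = 2772.1.
Because errors are independent across components, Cov(Tᵢ,Tⱼ) = Cov(Xᵢ,Xⱼ); the off-diagonal part of the true-score variance is the same as above.
True-score variance = [9.9²·0.62 + 3²·9.8²·0.82 + 22.9²·0.56] + 1285.32 = 1063.21 + 1285.32 = 2348.53.
Reliability = 2348.53 / 2772.1 = 0.847.

0.847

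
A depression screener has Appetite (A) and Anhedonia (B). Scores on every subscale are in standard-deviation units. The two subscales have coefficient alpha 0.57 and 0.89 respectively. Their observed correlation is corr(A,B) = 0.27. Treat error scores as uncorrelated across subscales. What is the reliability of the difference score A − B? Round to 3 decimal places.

Var(A−B) = 1 + 1 − 2·0.27 = 2 − 0.54 = 1.46.
Because errors are independent across components, Cov(Tᵢ,Tⱼ) = Cov(Xᵢ,Xⱼ); the off-diagonal part of the true-score variance is the same as above.
True-score variance = [0.57 + 0.89] − 0.54 = 1.46 − 0.54 = 0.92.
Reliability = 0.92 / 1.46 = 0.630.

0.630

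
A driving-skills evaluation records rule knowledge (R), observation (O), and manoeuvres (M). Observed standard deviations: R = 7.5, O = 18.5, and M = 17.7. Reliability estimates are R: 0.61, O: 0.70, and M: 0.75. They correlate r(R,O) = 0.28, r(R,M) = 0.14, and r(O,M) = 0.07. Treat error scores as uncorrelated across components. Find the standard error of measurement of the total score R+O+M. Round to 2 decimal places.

Var(total) = 711.79 + 160.713 = 872.503.
True-score variance = 508.855 + 160.713 = 669.568, so reliability = 0.7674.
Error variance = 872.503 − 669.568 = 202.935; SEM = √202.935 = 14.25.

14.25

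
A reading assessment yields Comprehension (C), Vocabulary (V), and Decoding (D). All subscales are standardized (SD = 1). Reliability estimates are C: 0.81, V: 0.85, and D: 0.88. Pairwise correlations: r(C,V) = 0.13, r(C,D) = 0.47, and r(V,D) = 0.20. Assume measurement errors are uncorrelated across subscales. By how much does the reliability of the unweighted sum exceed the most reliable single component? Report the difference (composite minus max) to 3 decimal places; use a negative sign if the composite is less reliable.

0.020

Var(sum) = 3 + 1.6 = 4.6; true-score variance = 2.54 + 1.6 = 4.14; composite reliability = 0.9000.
Max component reliability = 0.8800.
Difference = 0.9000 − 0.8800 = 0.020.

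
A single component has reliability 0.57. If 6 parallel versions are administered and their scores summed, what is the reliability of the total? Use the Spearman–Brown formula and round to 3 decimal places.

0.888

ρ_k = kρ / (1 + (k−1)ρ) = 6·0.57 / (1 + 5·0.57) = 3.420 / 3.850 = 0.888.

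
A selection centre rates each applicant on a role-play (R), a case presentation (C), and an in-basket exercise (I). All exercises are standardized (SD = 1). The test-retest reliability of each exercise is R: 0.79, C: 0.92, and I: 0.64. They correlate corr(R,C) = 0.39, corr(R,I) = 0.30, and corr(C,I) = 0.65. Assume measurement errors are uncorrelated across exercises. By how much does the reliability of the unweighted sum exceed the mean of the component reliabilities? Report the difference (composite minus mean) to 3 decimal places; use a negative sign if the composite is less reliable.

Var(sum) = 3 + 2.68 = 5.68; true-score variance = 2.35 + 2.68 = 5.03; composite reliability = 0.8856.
Mean component reliability = 0.7833.
Difference = 0.8856 − 0.7833 = 0.102.

0.102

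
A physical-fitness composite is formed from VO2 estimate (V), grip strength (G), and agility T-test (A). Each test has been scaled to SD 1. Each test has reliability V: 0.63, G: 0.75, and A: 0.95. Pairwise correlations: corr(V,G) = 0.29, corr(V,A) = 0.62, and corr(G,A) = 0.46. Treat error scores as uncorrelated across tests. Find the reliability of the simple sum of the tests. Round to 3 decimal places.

Var(V+G+A) = 3 + 2·[0.29 + 0.62 + 0.46] = 3 + 2.74 = 5.74.
Under uncorrelated errors the observed covariances equal the true-score covariances, so only the own-variance terms attenuate.
True-score variance = [0.63 + 0.75 + 0.95] + 2.74 = 2.33 + 2.74 = 5.07.
Reliability = 5.07 / 5.74 = 0.883.

0.883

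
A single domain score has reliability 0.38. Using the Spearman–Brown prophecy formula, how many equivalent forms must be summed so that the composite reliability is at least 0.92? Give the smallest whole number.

19

k ≥ ρ*(1−ρ₁)/(ρ₁(1−ρ*)) = 0.92·0.62 / (0.38·0.08) = 18.763.
Smallest integer k = 19.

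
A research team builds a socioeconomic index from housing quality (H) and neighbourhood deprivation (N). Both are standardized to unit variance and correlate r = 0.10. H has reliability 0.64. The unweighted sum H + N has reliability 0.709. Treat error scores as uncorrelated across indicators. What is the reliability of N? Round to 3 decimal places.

0.720

Var(H+N) = 2 + 2·0.10 = 2.200.
True-score variance = ρ_H + ρ_N + 2·0.10, so 0.709 = (0.64 + ρ_N + 0.20) / 2.200.
ρ_N = 0.709·2.200 − 0.64 − 0.20 = 0.720.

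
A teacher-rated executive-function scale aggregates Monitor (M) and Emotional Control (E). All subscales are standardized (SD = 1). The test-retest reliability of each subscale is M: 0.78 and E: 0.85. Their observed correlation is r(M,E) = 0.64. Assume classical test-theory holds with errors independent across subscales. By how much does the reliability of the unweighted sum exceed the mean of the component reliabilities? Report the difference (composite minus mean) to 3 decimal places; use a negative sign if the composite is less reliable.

0.072

Var(sum) = 2 + 1.28 = 3.28; true-score variance = 1.63 + 1.28 = 2.91; composite reliability = 0.8872.
Mean component reliability = 0.8150.
Difference = 0.8872 − 0.8150 = 0.072.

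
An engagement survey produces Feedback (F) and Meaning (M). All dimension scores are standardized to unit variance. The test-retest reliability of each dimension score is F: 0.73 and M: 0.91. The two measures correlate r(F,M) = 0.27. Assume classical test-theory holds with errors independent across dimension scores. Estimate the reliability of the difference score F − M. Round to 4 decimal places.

Var(F−M) = 1 + 1 − 2·0.27 = 2 − 0.54 = 1.46.
With uncorrelated errors the cross-covariances are all true-score covariance, so they carry over unchanged; only the diagonal terms shrink to ρᵢσᵢ².
True-score variance = [0.73 + 0.91] − 0.54 = 1.64 − 0.54 = 1.1.
Reliability = 1.1 / 1.46 = 0.7534.

0.7534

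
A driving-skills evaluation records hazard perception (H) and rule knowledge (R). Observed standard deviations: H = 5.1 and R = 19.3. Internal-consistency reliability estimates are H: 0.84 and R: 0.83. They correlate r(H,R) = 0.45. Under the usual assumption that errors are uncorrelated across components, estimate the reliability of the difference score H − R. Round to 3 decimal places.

0.782

Var(H−R) = 5.1² + 19.3² − 2·5.1·19.3·0.45 = 398.5 − 88.587 = 309.913.
Because errors are independent across components, Cov(Tᵢ,Tⱼ) = Cov(Xᵢ,Xⱼ); the off-diagonal part of the true-score variance is the same as above.
True-score variance = [5.1²·0.84 + 19.3²·0.83] − 88.587 = 331.015 − 88.587 = 242.428.
Reliability = 242.428 / 309.913 = 0.782.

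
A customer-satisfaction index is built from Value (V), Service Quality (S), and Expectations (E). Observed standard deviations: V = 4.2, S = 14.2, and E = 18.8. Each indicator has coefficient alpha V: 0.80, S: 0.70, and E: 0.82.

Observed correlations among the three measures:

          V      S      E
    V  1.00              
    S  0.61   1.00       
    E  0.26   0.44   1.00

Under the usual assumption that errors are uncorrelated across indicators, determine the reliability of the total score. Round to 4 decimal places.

0.8615

Var(V+S+E) = 4.2² + 14.2² + 18.8² + 2·[4.2·14.2·0.61 + 4.2·18.8·0.26 + 14.2·18.8·0.44] = 572.72 + 348.745 = 921.465.
With uncorrelated errors the cross-covariances are all true-score covariance, so they carry over unchanged; only the diagonal terms shrink to ρᵢσᵢ².
True-score variance = [4.2²·0.80 + 14.2²·0.70 + 18.8²·0.82] + 348.745 = 445.081 + 348.745 = 793.826.
Reliability = 793.826 / 921.465 = 0.8615.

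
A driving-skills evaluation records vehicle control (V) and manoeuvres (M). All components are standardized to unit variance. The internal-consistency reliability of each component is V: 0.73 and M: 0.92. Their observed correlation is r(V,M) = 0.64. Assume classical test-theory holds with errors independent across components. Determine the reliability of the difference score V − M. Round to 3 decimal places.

0.514

Var(V−M) = 1 + 1 − 2·0.64 = 2 − 1.28 = 0.72.
Because errors are independent across components, Cov(Tᵢ,Tⱼ) = Cov(Xᵢ,Xⱼ); the off-diagonal part of the true-score variance is the same as above.
True-score variance = [0.73 + 0.92] − 1.28 = 1.65 − 1.28 = 0.37.
Reliability = 0.37 / 0.72 = 0.514.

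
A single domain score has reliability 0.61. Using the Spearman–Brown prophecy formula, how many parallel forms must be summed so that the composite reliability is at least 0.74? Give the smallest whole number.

k ≥ ρ*(1−ρ₁)/(ρ₁(1−ρ*)) = 0.74·0.39 / (0.61·0.26) = 1.820.
Smallest integer k = 2.

2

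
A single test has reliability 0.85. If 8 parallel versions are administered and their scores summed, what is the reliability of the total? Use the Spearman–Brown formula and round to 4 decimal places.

ρ_k = kρ / (1 + (k−1)ρ) = 8·0.85 / (1 + 7·0.85) = 6.800 / 6.950 = 0.9784.

0.9784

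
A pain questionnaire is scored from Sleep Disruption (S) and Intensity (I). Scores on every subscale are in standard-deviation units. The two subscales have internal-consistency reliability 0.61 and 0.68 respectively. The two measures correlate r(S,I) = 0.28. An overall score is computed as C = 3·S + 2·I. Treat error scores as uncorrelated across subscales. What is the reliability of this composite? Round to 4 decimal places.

0.7072

Var(C) = 3² + 2² + 2·[6·0.28] = 13 + 3.36 = 16.36.
With uncorrelated errors the cross-covariances are all true-score covariance, so they carry over unchanged; only the diagonal terms shrink to ρᵢσᵢ².
True-score variance = [3²·0.61 + 2²·0.68] + 3.36 = 8.21 + 3.36 = 11.57.
Reliability = 11.57 / 16.36 = 0.7072.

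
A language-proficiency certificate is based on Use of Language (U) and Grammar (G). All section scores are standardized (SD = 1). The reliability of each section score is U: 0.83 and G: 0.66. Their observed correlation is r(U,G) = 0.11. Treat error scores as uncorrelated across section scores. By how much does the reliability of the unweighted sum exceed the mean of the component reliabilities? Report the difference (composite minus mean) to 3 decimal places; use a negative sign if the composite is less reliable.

0.025

Var(sum) = 2 + 0.22 = 2.22; true-score variance = 1.49 + 0.22 = 1.71; composite reliability = 0.7703.
Mean component reliability = 0.7450.
Difference = 0.7703 − 0.7450 = 0.025.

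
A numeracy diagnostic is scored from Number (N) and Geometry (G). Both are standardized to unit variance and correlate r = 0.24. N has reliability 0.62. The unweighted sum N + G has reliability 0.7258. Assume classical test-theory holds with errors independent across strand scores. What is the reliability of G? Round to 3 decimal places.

Var(N+G) = 2 + 2·0.24 = 2.480.
True-score variance = ρ_N + ρ_G + 2·0.24, so 0.7258 = (0.62 + ρ_G + 0.48) / 2.480.
ρ_G = 0.7258·2.480 − 0.62 − 0.48 = 0.700.

0.700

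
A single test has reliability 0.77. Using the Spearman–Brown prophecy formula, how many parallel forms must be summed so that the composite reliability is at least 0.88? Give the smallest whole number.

k ≥ ρ*(1−ρ₁)/(ρ₁(1−ρ*)) = 0.88·0.23 / (0.77·0.12) = 2.190.
Smallest integer k = 3.

3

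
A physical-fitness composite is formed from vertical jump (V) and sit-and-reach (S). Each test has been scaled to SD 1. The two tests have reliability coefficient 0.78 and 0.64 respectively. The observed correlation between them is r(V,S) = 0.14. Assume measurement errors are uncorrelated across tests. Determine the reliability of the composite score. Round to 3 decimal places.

0.746

Var(V+S) = 2 + 2·[0.14] = 2 + 0.28 = 2.28.
Because errors are independent across components, Cov(Tᵢ,Tⱼ) = Cov(Xᵢ,Xⱼ); the off-diagonal part of the true-score variance is the same as above.
True-score variance = [0.78 + 0.64] + 0.28 = 1.42 + 0.28 = 1.7.
Reliability = 1.7 / 2.28 = 0.746.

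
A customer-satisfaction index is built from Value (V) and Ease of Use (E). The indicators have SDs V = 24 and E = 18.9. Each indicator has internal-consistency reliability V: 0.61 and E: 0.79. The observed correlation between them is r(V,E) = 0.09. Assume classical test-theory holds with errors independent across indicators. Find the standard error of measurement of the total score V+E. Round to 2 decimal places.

17.31

Var(total) = 933.21 + 81.648 = 1014.86.
True-score variance = 633.556 + 81.648 = 715.204, so reliability = 0.7047.
Error variance = 1014.86 − 715.204 = 299.654; SEM = √299.654 = 17.31.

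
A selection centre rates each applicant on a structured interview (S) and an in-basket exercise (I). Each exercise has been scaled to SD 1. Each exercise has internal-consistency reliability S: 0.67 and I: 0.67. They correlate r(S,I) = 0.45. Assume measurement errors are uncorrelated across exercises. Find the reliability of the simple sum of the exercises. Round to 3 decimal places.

Var(S+I) = 2 + 2·[0.45] = 2 + 0.9 = 2.9.
Under uncorrelated errors the observed covariances equal the true-score covariances, so only the own-variance terms attenuate.
True-score variance = [0.67 + 0.67] + 0.9 = 1.34 + 0.9 = 2.24.
Reliability = 2.24 / 2.9 = 0.772.

0.772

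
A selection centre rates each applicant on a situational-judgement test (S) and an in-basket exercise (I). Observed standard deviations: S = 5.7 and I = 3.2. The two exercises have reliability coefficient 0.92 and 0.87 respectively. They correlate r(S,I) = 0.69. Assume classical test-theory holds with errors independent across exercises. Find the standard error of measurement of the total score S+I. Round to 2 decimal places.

1.98

Var(total) = 42.73 + 25.1712 = 67.9012.
True-score variance = 38.7996 + 25.1712 = 63.9708, so reliability = 0.9421.
Error variance = 67.9012 − 63.9708 = 3.9304; SEM = √3.9304 = 1.98.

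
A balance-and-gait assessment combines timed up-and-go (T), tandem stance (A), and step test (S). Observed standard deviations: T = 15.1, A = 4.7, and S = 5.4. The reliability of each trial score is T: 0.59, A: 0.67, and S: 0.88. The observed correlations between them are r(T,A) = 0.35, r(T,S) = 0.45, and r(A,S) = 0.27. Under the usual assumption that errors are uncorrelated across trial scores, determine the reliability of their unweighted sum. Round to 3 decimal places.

0.749

Var(T+A+S) = 15.1² + 4.7² + 5.4² + 2·[15.1·4.7·0.35 + 15.1·5.4·0.45 + 4.7·5.4·0.27] = 279.26 + 136.77 = 416.03.
Because errors are independent across components, Cov(Tᵢ,Tⱼ) = Cov(Xᵢ,Xⱼ); the off-diagonal part of the true-score variance is the same as above.
True-score variance = [15.1²·0.59 + 4.7²·0.67 + 5.4²·0.88] + 136.77 = 174.987 + 136.77 = 311.757.
Reliability = 311.757 / 416.03 = 0.749.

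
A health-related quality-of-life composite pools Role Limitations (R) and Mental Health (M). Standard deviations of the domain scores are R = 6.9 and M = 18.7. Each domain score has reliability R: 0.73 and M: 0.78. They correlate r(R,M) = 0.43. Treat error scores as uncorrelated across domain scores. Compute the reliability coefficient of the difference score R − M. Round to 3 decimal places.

0.686

Var(R−M) = 6.9² + 18.7² − 2·6.9·18.7·0.43 = 397.3 − 110.966 = 286.334.
Under uncorrelated errors the observed covariances equal the true-score covariances, so only the own-variance terms attenuate.
True-score variance = [6.9²·0.73 + 18.7²·0.78] − 110.966 = 307.514 − 110.966 = 196.548.
Reliability = 196.548 / 286.334 = 0.686.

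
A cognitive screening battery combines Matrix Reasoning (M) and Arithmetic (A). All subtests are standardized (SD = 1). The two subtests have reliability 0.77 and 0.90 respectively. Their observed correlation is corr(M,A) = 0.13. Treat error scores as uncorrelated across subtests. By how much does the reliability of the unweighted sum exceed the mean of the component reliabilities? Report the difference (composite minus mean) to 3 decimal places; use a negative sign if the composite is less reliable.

0.019

Var(sum) = 2 + 0.26 = 2.26; true-score variance = 1.67 + 0.26 = 1.93; composite reliability = 0.8540.
Mean component reliability = 0.8350.
Difference = 0.8540 − 0.8350 = 0.019.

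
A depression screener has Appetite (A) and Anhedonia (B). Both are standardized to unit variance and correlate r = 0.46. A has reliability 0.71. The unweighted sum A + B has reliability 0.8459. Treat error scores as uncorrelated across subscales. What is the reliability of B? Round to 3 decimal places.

0.840

Var(A+B) = 2 + 2·0.46 = 2.920.
True-score variance = ρ_A + ρ_B + 2·0.46, so 0.8459 = (0.71 + ρ_B + 0.92) / 2.920.
ρ_B = 0.8459·2.920 − 0.71 − 0.92 = 0.840.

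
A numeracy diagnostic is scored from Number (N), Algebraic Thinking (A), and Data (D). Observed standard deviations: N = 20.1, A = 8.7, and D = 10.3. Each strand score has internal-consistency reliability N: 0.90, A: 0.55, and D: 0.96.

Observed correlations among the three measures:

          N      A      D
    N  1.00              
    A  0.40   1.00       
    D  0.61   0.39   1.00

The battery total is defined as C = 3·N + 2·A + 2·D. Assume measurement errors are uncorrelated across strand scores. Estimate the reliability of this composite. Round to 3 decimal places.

Var(C) = 3²·20.1² + 2²·8.7² + 2²·10.3² + 2·[6·20.1·8.7·0.40 + 6·20.1·10.3·0.61 + 4·8.7·10.3·0.39] = 4363.21 + 2634.42 = 6997.63.
With uncorrelated errors the cross-covariances are all true-score covariance, so they carry over unchanged; only the diagonal terms shrink to ρᵢσᵢ².
True-score variance = [3²·20.1²·0.90 + 2²·8.7²·0.55 + 2²·10.3²·0.96] + 2634.42 = 3846.38 + 2634.42 = 6480.8.
Reliability = 6480.8 / 6997.63 = 0.926.

0.926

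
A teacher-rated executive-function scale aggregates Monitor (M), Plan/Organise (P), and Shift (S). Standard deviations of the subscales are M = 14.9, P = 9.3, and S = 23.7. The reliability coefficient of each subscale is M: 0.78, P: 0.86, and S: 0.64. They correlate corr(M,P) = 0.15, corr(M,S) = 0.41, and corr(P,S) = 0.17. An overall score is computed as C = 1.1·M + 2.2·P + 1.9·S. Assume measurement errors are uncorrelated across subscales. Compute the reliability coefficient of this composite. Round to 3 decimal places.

Var(C) = 1.1²·14.9² + 2.2²·9.3² + 1.9²·23.7² + 2·[2.42·14.9·9.3·0.15 + 2.09·14.9·23.7·0.41 + 4.18·9.3·23.7·0.17] = 2714.94 + 1019.04 = 3733.99.
With uncorrelated errors the cross-covariances are all true-score covariance, so they carry over unchanged; only the diagonal terms shrink to ρᵢσᵢ².
True-score variance = [1.1²·14.9²·0.78 + 2.2²·9.3²·0.86 + 1.9²·23.7²·0.64] + 1019.04 = 1867.27 + 1019.04 = 2886.31.
Reliability = 2886.31 / 3733.99 = 0.773.

0.773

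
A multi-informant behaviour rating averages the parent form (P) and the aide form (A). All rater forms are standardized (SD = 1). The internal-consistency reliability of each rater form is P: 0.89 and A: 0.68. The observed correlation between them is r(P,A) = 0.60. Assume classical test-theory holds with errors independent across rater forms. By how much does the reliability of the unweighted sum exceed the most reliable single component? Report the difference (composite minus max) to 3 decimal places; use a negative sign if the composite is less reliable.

-0.024

Var(sum) = 2 + 1.2 = 3.2; true-score variance = 1.57 + 1.2 = 2.77; composite reliability = 0.8656.
Max component reliability = 0.8900.
Difference = 0.8656 − 0.8900 = -0.024.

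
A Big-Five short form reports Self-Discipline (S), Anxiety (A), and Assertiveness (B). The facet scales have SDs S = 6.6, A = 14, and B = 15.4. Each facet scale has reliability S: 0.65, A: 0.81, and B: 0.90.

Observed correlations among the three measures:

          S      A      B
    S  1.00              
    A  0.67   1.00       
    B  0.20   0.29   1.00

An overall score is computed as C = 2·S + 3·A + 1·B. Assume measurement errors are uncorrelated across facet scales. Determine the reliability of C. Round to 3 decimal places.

0.876

Var(C) = 2²·6.6² + 3²·14² + 15.4² + 2·[6·6.6·14·0.67 + 2·6.6·15.4·0.20 + 3·14·15.4·0.29] = 2175.4 + 1199.35 = 3374.75.
Because errors are independent across components, Cov(Tᵢ,Tⱼ) = Cov(Xᵢ,Xⱼ); the off-diagonal part of the true-score variance is the same as above.
True-score variance = [2²·6.6²·0.65 + 3²·14²·0.81 + 15.4²·0.90] + 1199.35 = 1755.54 + 1199.35 = 2954.89.
Reliability = 2954.89 / 3374.75 = 0.876.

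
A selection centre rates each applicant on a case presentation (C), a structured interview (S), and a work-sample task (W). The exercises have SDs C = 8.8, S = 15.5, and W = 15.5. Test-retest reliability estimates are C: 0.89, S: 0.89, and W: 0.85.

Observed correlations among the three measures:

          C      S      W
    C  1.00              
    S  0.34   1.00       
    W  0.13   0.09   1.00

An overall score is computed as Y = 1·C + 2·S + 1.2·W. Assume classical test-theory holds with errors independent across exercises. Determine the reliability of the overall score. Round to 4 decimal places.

0.9032

Var(Y) = 8.8² + 2²·15.5² + 1.2²·15.5² + 2·[2·8.8·15.5·0.34 + 1.2·8.8·15.5·0.13 + 2.4·15.5·15.5·0.09] = 1384.4 + 331.849 = 1716.25.
With uncorrelated errors the cross-covariances are all true-score covariance, so they carry over unchanged; only the diagonal terms shrink to ρᵢσᵢ².
True-score variance = [8.8²·0.89 + 2²·15.5²·0.89 + 1.2²·15.5²·0.85] + 331.849 = 1218.28 + 331.849 = 1550.13.
Reliability = 1550.13 / 1716.25 = 0.9032.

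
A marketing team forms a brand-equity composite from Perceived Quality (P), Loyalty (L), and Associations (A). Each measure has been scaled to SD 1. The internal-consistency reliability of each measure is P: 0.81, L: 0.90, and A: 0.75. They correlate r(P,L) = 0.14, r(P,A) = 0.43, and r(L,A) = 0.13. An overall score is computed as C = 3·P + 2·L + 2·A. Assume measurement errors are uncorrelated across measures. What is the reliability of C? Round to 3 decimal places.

Var(C) = 3² + 2² + 2² + 2·[6·0.14 + 6·0.43 + 4·0.13] = 17 + 7.88 = 24.88.
Under uncorrelated errors the observed covariances equal the true-score covariances, so only the own-variance terms attenuate.
True-score variance = [3²·0.81 + 2²·0.90 + 2²·0.75] + 7.88 = 13.89 + 7.88 = 21.77.
Reliability = 21.77 / 24.88 = 0.875.

0.875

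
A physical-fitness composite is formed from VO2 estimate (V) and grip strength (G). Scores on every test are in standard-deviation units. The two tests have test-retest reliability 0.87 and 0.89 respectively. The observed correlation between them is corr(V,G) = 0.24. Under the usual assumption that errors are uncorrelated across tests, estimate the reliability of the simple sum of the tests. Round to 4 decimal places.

Var(V+G) = 2 + 2·[0.24] = 2 + 0.48 = 2.48.
Because errors are independent across components, Cov(Tᵢ,Tⱼ) = Cov(Xᵢ,Xⱼ); the off-diagonal part of the true-score variance is the same as above.
True-score variance = [0.87 + 0.89] + 0.48 = 1.76 + 0.48 = 2.24.
Reliability = 2.24 / 2.48 = 0.9032.

0.9032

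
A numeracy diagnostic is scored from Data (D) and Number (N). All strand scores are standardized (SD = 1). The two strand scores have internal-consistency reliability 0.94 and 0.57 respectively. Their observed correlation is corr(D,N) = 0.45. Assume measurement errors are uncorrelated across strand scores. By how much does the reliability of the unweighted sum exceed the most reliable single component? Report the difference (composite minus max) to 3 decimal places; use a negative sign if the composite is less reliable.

-0.109

Var(sum) = 2 + 0.9 = 2.9; true-score variance = 1.51 + 0.9 = 2.41; composite reliability = 0.8310.
Max component reliability = 0.9400.
Difference = 0.8310 − 0.9400 = -0.109.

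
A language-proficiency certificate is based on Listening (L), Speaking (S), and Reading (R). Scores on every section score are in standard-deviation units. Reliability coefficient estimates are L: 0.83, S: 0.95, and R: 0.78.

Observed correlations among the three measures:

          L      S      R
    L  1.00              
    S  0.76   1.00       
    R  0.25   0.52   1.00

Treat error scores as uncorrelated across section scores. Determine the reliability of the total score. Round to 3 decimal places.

Var(L+S+R) = 3 + 2·[0.76 + 0.25 + 0.52] = 3 + 3.06 = 6.06.
With uncorrelated errors the cross-covariances are all true-score covariance, so they carry over unchanged; only the diagonal terms shrink to ρᵢσᵢ².
True-score variance = [0.83 + 0.95 + 0.78] + 3.06 = 2.56 + 3.06 = 5.62.
Reliability = 5.62 / 6.06 = 0.927.

0.927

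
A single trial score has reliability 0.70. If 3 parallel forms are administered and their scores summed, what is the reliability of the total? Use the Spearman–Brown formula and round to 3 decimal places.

0.875

ρ_k = kρ / (1 + (k−1)ρ) = 3·0.70 / (1 + 2·0.70) = 2.100 / 2.400 = 0.875.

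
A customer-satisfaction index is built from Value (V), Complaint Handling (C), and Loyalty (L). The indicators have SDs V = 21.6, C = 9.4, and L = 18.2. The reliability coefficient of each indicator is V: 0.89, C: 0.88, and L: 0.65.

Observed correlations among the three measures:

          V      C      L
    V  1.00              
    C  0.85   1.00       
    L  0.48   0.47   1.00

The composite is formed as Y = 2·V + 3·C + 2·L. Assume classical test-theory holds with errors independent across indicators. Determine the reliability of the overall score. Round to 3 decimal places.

Var(Y) = 2²·21.6² + 3²·9.4² + 2²·18.2² + 2·[6·21.6·9.4·0.85 + 4·21.6·18.2·0.48 + 6·9.4·18.2·0.47] = 3986.44 + 4545.48 = 8531.92.
With uncorrelated errors the cross-covariances are all true-score covariance, so they carry over unchanged; only the diagonal terms shrink to ρᵢσᵢ².
True-score variance = [2²·21.6²·0.89 + 3²·9.4²·0.88 + 2²·18.2²·0.65] + 4545.48 = 3221.99 + 4545.48 = 7767.47.
Reliability = 7767.47 / 8531.92 = 0.910.

0.910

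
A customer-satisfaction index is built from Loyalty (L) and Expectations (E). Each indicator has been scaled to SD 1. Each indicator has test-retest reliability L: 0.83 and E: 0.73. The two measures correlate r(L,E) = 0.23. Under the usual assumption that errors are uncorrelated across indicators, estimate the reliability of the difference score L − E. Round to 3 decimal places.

Var(L−E) = 1 + 1 − 2·0.23 = 2 − 0.46 = 1.54.
Under uncorrelated errors the observed covariances equal the true-score covariances, so only the own-variance terms attenuate.
True-score variance = [0.83 + 0.73] − 0.46 = 1.56 − 0.46 = 1.1.
Reliability = 1.1 / 1.54 = 0.714.

0.714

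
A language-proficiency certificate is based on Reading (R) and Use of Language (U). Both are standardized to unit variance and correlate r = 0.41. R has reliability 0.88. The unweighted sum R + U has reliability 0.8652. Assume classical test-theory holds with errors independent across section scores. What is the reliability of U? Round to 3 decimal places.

0.740

Var(R+U) = 2 + 2·0.41 = 2.820.
True-score variance = ρ_R + ρ_U + 2·0.41, so 0.8652 = (0.88 + ρ_U + 0.82) / 2.820.
ρ_U = 0.8652·2.820 − 0.88 − 0.82 = 0.740.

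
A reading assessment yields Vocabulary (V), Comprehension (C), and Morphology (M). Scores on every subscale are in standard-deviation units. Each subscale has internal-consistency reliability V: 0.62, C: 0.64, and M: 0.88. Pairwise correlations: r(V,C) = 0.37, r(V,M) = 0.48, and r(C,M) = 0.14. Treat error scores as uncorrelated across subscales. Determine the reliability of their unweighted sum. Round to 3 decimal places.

Var(V+C+M) = 3 + 2·[0.37 + 0.48 + 0.14] = 3 + 1.98 = 4.98.
With uncorrelated errors the cross-covariances are all true-score covariance, so they carry over unchanged; only the diagonal terms shrink to ρᵢσᵢ².
True-score variance = [0.62 + 0.64 + 0.88] + 1.98 = 2.14 + 1.98 = 4.12.
Reliability = 4.12 / 4.98 = 0.827.

0.827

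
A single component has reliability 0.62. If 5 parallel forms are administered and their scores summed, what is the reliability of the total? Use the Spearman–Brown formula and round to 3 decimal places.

0.891

ρ_k = kρ / (1 + (k−1)ρ) = 5·0.62 / (1 + 4·0.62) = 3.100 / 3.480 = 0.891.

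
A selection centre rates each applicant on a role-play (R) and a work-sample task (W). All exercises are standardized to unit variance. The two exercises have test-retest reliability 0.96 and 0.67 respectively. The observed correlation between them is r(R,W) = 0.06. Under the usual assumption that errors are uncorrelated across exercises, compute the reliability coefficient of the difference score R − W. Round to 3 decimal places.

0.803

Var(R−W) = 1 + 1 − 2·0.06 = 2 − 0.12 = 1.88.
Because errors are independent across components, Cov(Tᵢ,Tⱼ) = Cov(Xᵢ,Xⱼ); the off-diagonal part of the true-score variance is the same as above.
True-score variance = [0.96 + 0.67] − 0.12 = 1.63 − 0.12 = 1.51.
Reliability = 1.51 / 1.88 = 0.803.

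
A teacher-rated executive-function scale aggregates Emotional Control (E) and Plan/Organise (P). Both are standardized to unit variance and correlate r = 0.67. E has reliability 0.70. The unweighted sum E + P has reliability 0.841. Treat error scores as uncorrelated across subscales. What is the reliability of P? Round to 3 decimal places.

Var(E+P) = 2 + 2·0.67 = 3.340.
True-score variance = ρ_E + ρ_P + 2·0.67, so 0.841 = (0.70 + ρ_P + 1.34) / 3.340.
ρ_P = 0.841·3.340 − 0.70 − 1.34 = 0.769.

0.769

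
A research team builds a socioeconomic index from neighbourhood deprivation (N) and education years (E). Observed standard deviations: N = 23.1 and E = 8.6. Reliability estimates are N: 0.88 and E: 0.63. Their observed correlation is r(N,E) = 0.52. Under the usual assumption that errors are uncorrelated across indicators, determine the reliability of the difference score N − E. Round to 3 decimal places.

Var(N−E) = 23.1² + 8.6² − 2·23.1·8.6·0.52 = 607.57 − 206.606 = 400.964.
With uncorrelated errors the cross-covariances are all true-score covariance, so they carry over unchanged; only the diagonal terms shrink to ρᵢσᵢ².
True-score variance = [23.1²·0.88 + 8.6²·0.63] − 206.606 = 516.172 − 206.606 = 309.565.
Reliability = 309.565 / 400.964 = 0.772.

0.772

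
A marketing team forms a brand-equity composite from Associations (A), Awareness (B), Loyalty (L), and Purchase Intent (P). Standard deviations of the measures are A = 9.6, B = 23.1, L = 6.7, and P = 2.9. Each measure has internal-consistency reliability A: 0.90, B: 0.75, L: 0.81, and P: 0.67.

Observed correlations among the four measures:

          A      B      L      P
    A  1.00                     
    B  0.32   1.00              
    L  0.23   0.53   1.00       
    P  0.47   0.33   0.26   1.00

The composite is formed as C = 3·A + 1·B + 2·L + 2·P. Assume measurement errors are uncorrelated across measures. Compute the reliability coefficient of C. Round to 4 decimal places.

Var(C) = 3²·9.6² + 23.1² + 2²·6.7² + 2²·2.9² + 2·[3·9.6·23.1·0.32 + 6·9.6·6.7·0.23 + 6·9.6·2.9·0.47 + 2·23.1·6.7·0.53 + 2·23.1·2.9·0.33 + 4·6.7·2.9·0.26] = 1576.25 + 1217.27 = 2793.52.
Under uncorrelated errors the observed covariances equal the true-score covariances, so only the own-variance terms attenuate.
True-score variance = [3²·9.6²·0.90 + 23.1²·0.75 + 2²·6.7²·0.81 + 2²·2.9²·0.67] + 1217.27 = 1314.69 + 1217.27 = 2531.96.
Reliability = 2531.96 / 2793.52 = 0.9064.

0.9064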